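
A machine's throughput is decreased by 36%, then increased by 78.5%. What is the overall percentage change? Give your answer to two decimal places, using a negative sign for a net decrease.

14.24%

A 36% decrease multiplies by 0.64.
Then a 78.5% increase: 0.64 × 1.785 = 1.1424.
Overall factor 1.1424, i.e. 14.24%.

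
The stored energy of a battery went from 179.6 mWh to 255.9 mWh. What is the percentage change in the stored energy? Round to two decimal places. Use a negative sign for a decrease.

Change: 255.9 − 179.6 = 76.3.
Relative to the original: 76.3 ÷ 179.6 ≈ 42.48%.

42.48%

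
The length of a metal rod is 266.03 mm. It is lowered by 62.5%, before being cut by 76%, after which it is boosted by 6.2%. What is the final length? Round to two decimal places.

25.43 mm

Each change multiplies by a factor: 0.375 × 0.24 × 1.062 = 0.09558.
266.03 × 0.09558 = 25.4271474 ≈ 25.43.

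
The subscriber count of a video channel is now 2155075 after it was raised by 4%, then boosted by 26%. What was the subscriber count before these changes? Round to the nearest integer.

Undoing the 26% increase: 2155075 ÷ 1.26 ≈ 1710376.984127.
Undoing the 4% increase: 1710376.984127 ÷ 1.04 ≈ 1644593.

1644593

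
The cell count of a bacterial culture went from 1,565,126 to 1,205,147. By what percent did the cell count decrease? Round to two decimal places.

Change: 1,205,147 − 1,565,126 = -359,979.
Relative to the original: -359,979 ÷ 1,565,126 ≈ -23.00%.
So the cell count decreased by 23.00%.

23.00%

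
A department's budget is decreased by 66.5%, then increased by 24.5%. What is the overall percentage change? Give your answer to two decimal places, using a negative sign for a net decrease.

-58.29%

The combined multiplier is 0.335 × 1.245 = 0.417075.
That corresponds to a decrease of 58.29%.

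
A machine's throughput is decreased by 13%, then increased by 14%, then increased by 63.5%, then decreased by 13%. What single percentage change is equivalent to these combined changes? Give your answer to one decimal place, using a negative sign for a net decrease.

41.1%

A 13% decrease multiplies by 0.87.
Then a 14% increase: 0.87 × 1.14 = 0.9918.
Then a 63.5% increase: 0.9918 × 1.635 = 1.621593.
Then a 13% decrease: 1.621593 × 0.87 = 1.41078591.
Overall factor 1.41078591, i.e. 41.1%.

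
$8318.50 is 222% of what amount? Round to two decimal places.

$3747.07

$8318.50 ÷ 2.22 ≈ $3747.07.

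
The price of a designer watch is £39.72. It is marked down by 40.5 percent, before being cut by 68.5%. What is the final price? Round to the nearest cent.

Each change multiplies by a factor: 0.595 × 0.315 = 0.187425.
£39.72 × 0.187425 = £7.444521 ≈ £7.44.

£7.44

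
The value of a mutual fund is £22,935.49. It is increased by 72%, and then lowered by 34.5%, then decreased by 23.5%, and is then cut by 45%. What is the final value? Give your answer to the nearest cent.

£10,871.81

72% increase: £22,935.49 × 1.72 = £39449.0428.
After the 34.5% decrease: £39449.0428 × 0.655 = £25839.123034.
23.5% decrease: £25839.123034 × 0.765 = £19766.92912101.
45% decrease: £19766.92912101 × 0.55 = £10871.8110165555 ≈ £10,871.81.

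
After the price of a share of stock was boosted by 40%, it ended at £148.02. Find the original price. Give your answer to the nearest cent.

The overall multiplier applied was 1.4.
So the original price was £148.02 ÷ 1.4 ≈ £105.73.

£105.73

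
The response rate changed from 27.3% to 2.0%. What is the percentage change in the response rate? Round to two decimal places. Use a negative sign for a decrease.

The change is 2.0 − 27.3 = -25.3 percentage points.
Relative to the original 27.3%, that is -25.3 ÷ 27.3 ≈ -92.67%.

-92.67%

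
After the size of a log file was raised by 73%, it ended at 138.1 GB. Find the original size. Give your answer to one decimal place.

79.8 GB

The overall multiplier applied was 1.73.
So the original size was 138.1 ÷ 1.73 ≈ 79.8 GB.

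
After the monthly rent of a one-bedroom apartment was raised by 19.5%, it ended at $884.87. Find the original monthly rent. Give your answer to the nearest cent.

The overall multiplier applied was 1.195.
So the original monthly rent was $884.87 ÷ 1.195 ≈ $740.48.

$740.48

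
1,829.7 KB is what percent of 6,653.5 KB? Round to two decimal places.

27.50%

1,829.7 KB ÷ 6,653.5 KB ≈ 27.50%.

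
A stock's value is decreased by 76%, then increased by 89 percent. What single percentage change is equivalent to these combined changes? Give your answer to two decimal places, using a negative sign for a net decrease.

A 76% decrease multiplies by 0.24.
Then an 89% increase: 0.24 × 1.89 = 0.4536.
Overall factor 0.4536, i.e. -54.64%.

-54.64%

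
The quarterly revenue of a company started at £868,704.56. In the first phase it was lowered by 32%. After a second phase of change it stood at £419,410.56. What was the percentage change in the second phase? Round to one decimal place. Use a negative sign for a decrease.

-29.0%

After the first phase: £868,704.56 × 0.68 = £590719.1008.
Second-phase multiplier: £419,410.56 ÷ £590719.1008 ≈ 0.71.
That is a change of -29.0%.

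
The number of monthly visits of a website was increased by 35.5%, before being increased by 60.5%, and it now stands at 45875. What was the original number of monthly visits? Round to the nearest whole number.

The overall multiplier applied was 1.355 × 1.605 = 2.174775.
So the original number of monthly visits was 45875 ÷ 2.174775 ≈ 21094.

21094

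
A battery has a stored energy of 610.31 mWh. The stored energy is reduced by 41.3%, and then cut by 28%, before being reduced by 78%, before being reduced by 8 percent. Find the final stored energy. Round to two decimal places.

52.21 mWh

41.3% decrease: 610.31 × 0.587 = 358.25197.
Apply the 28% decrease: 358.25197 × 0.72 = 257.9414184.
After the 78% decrease: 257.9414184 × 0.22 = 56.747112048.
8% decrease: 56.747112048 × 0.92 = 52.20734308416 ≈ 52.21.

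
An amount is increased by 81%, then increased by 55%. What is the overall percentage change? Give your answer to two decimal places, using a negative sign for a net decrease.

180.55%

The combined multiplier is 1.81 × 1.55 = 2.8055.
That corresponds to an increase of 180.55%.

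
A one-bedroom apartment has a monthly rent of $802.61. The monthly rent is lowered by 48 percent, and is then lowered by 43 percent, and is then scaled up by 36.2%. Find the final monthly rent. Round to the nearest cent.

$324.01

Each change multiplies by a factor: 0.52 × 0.57 × 1.362 = 0.4036968.
$802.61 × 0.4036968 = $324.011088648 ≈ $324.01.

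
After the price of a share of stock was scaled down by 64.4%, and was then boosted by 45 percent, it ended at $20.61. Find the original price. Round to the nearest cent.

$39.93

Undoing the 45% increase: $20.61 ÷ 1.45 ≈ $14.213793.
Undoing the 64.4% decrease: $14.213793 ÷ 0.356 ≈ $39.93.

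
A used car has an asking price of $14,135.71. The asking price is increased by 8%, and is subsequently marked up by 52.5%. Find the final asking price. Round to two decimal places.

$23,281.51

Apply the 8% increase: $14,135.71 × 1.08 = $15266.5668.
After the 52.5% increase: $15266.5668 × 1.525 = $23281.51437 ≈ $23,281.51.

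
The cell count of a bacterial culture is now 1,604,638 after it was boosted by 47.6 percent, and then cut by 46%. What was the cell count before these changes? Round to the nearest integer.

2,013,247

Undoing the 46% decrease: 1,604,638 ÷ 0.54 ≈ 2971551.851852.
Undoing the 47.6% increase: 2971551.851852 ÷ 1.476 ≈ 2,013,247.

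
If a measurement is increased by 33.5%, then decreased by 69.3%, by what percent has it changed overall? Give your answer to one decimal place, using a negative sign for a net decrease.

-59.0%

A 33.5% increase multiplies by 1.335.
Then a 69.3% decrease: 1.335 × 0.307 = 0.409845.
Overall factor 0.409845, i.e. -59.0%.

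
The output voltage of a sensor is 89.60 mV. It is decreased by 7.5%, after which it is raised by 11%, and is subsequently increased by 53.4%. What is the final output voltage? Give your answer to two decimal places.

141.12 mV

Apply the 7.5% decrease: 89.60 × 0.925 = 82.88.
11% increase: 82.88 × 1.11 = 91.9968.
After the 53.4% increase: 91.9968 × 1.534 = 141.1230912 ≈ 141.12.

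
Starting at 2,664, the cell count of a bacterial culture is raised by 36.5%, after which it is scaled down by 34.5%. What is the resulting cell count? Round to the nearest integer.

Each change multiplies by a factor: 1.365 × 0.655 = 0.894075.
2,664 × 0.894075 = 2381.8158 ≈ 2,382.

2,382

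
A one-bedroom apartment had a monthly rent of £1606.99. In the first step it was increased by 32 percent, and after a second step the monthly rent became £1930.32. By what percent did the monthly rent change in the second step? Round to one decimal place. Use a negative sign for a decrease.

-9.0%

After the first step: £1606.99 × 1.32 = £2121.2268.
Second-step multiplier: £1930.32 ÷ £2121.2268 ≈ 0.91.
That is a change of -9.0%.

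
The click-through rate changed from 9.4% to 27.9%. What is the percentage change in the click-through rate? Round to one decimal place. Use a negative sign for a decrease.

196.8%

The change is 27.9 − 9.4 = 18.5 percentage points.
Relative to the original 9.4%, that is 18.5 ÷ 9.4 ≈ 196.8%.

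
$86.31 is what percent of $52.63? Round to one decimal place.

$86.31 ÷ $52.63 ≈ 164.0%.

164.0%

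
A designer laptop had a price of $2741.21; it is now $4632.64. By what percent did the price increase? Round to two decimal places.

69.00%

Change: $4632.64 − $2741.21 = $1891.43.
Relative to the original: $1891.43 ÷ $2741.21 ≈ 69.00%.
So the price increased by 69.00%.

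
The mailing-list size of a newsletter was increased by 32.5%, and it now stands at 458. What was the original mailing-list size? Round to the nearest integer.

346

The overall multiplier applied was 1.325.
So the original mailing-list size was 458 ÷ 1.325 ≈ 346.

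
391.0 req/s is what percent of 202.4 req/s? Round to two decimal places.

193.18%

391.0 req/s ÷ 202.4 req/s ≈ 193.18%.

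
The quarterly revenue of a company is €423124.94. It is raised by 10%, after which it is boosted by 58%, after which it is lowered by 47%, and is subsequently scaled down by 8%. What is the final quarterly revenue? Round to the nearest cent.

Each change multiplies by a factor: 1.1 × 1.58 × 0.53 × 0.92 = 0.8474488.
€423124.94 × 0.8474488 = €358576.722653072 ≈ €358576.72.

€358576.72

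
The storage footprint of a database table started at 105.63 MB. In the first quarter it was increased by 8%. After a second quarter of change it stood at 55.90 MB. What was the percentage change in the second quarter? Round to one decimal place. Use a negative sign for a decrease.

After the first quarter: 105.63 × 1.08 = 114.0804.
Second-quarter multiplier: 55.90 ÷ 114.0804 ≈ 0.49001.
That is a change of -51.0%.

-51.0%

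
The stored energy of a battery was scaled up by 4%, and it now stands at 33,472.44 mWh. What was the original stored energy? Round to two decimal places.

The overall multiplier applied was 1.04.
So the original stored energy was 33,472.44 ÷ 1.04 ≈ 32,185.04 mWh.

32,185.04 mWh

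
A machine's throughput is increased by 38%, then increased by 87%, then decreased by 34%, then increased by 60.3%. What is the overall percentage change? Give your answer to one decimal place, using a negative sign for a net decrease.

173.0%

The combined multiplier is 1.38 × 1.87 × 0.66 × 1.603 = 2.730223188.
That corresponds to an increase of 173.0%.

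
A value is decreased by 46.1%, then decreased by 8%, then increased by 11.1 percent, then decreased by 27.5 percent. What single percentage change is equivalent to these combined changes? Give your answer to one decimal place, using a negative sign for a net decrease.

A 46.1% decrease multiplies by 0.539.
Then an 8% decrease: 0.539 × 0.92 = 0.49588.
Then an 11.1% increase: 0.49588 × 1.111 = 0.55092268.
Then a 27.5% decrease: 0.55092268 × 0.725 = 0.399418943.
Overall factor 0.399418943, i.e. -60.1%.

-60.1%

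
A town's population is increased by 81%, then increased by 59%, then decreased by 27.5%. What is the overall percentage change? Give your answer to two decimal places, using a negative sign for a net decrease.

108.65%

An 81% increase multiplies by 1.81.
Then a 59% increase: 1.81 × 1.59 = 2.8779.
Then a 27.5% decrease: 2.8779 × 0.725 = 2.0864775.
Overall factor 2.0864775, i.e. 108.65%.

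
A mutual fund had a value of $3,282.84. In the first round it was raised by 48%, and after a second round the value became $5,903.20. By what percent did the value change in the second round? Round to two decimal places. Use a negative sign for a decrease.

21.50%

After the first round: $3,282.84 × 1.48 = $4858.6032.
Second-round multiplier: $5,903.20 ÷ $4858.6032 ≈ 1.214999.
That is a change of 21.50%.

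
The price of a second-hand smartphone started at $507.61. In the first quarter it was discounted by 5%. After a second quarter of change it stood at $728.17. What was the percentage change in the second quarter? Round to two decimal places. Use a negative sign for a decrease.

51.00%

After the first quarter: $507.61 × 0.95 = $482.2295.
Second-quarter multiplier: $728.17 ÷ $482.2295 ≈ 1.510007.
That is a change of 51.00%.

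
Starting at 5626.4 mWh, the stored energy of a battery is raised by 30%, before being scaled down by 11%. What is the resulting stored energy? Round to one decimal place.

6509.7 mWh

Each change multiplies by a factor: 1.3 × 0.89 = 1.157.
5626.4 × 1.157 = 6509.7448 ≈ 6509.7.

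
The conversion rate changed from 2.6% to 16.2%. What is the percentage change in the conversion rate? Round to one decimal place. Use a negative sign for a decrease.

The change is 16.2 − 2.6 = 13.6 percentage points.
Relative to the original 2.6%, that is 13.6 ÷ 2.6 ≈ 523.1%.

523.1%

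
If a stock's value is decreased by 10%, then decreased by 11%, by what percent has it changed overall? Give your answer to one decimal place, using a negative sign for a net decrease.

-19.9%

The combined multiplier is 0.9 × 0.89 = 0.801.
That corresponds to a decrease of 19.9%.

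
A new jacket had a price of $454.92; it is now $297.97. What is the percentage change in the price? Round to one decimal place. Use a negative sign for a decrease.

Change: $297.97 − $454.92 = -$156.95.
Relative to the original: -$156.95 ÷ $454.92 ≈ -34.5%.

-34.5%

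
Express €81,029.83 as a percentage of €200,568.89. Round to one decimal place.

40.4%

€81,029.83 ÷ €200,568.89 ≈ 40.4%.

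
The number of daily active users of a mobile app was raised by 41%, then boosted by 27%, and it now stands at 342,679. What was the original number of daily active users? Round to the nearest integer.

191,366

Undoing the 27% increase: 342,679 ÷ 1.27 ≈ 269825.984252.
Undoing the 41% increase: 269825.984252 ÷ 1.41 ≈ 191,366.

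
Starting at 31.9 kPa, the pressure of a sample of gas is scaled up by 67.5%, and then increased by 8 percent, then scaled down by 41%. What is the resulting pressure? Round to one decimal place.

34.0 kPa

67.5% increase: 31.9 × 1.675 = 53.4325.
Apply the 8% increase: 53.4325 × 1.08 = 57.7071.
Apply the 41% decrease: 57.7071 × 0.59 = 34.047189 ≈ 34.0.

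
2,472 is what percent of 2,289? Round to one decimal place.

2,472 ÷ 2,289 ≈ 108.0%.

108.0%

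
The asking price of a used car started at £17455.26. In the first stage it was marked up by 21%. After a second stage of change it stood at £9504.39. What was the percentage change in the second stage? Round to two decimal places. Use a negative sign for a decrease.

-55.00%

After the first stage: £17455.26 × 1.21 = £21120.8646.
Second-stage multiplier: £9504.39 ÷ £21120.8646 ≈ 0.45.
That is a change of -55.00%.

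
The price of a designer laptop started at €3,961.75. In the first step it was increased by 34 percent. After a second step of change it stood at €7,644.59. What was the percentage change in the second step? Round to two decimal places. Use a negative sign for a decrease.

After the first step: €3,961.75 × 1.34 = €5308.745.
Second-step multiplier: €7,644.59 ÷ €5308.745 ≈ 1.439999.
That is a change of 44.00%.

44.00%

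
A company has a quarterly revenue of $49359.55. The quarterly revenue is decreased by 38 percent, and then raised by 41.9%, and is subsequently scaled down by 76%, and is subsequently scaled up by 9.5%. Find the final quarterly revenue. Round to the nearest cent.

Each change multiplies by a factor: 0.62 × 1.419 × 0.24 × 1.095 = 0.231206184.
$49359.55 × 0.231206184 = $11412.2331994572 ≈ $11412.23.

$11412.23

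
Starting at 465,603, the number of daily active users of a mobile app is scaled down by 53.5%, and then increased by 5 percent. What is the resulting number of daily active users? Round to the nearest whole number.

After the 53.5% decrease: 465,603 × 0.465 = 216505.395.
After the 5% increase: 216505.395 × 1.05 = 227330.66475 ≈ 227,331.

227,331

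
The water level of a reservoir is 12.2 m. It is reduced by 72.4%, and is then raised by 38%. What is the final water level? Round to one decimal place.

72.4% decrease: 12.2 × 0.276 = 3.3672.
38% increase: 3.3672 × 1.38 = 4.646736 ≈ 4.6.

4.6 m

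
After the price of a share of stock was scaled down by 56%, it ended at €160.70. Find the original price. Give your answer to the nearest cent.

The overall multiplier applied was 0.44.
So the original price was €160.70 ÷ 0.44 ≈ €365.23.

€365.23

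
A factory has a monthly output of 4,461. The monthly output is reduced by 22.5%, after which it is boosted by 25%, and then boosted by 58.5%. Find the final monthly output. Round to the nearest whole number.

6,850

Each change multiplies by a factor: 0.775 × 1.25 × 1.585 = 1.53546875.
4,461 × 1.53546875 = 6849.72609375 ≈ 6,850.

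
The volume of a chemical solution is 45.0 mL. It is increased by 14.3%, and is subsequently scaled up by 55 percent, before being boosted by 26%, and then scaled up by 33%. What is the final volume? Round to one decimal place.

133.6 mL

Each change multiplies by a factor: 1.143 × 1.55 × 1.26 × 1.33 = 2.96893107.
45.0 × 2.96893107 = 133.60189815 ≈ 133.6.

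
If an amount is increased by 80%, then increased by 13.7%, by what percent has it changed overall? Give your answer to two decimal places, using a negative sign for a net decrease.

An 80% increase multiplies by 1.8.
Then a 13.7% increase: 1.8 × 1.137 = 2.0466.
Overall factor 2.0466, i.e. 104.66%.

104.66%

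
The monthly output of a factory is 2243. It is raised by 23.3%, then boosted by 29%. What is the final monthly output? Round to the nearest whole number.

3568

23.3% increase: 2243 × 1.233 = 2765.619.
After the 29% increase: 2765.619 × 1.29 = 3567.64851 ≈ 3568.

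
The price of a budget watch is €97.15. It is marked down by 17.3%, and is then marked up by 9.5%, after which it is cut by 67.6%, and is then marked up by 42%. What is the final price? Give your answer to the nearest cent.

After the 17.3% decrease: €97.15 × 0.827 = €80.34305.
After the 9.5% increase: €80.34305 × 1.095 = €87.97563975.
67.6% decrease: €87.97563975 × 0.324 = €28.504107279.
After the 42% increase: €28.504107279 × 1.42 = €40.47583233618 ≈ €40.48.

€40.48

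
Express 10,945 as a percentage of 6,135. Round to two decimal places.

10,945 ÷ 6,135 ≈ 178.40%.

178.40%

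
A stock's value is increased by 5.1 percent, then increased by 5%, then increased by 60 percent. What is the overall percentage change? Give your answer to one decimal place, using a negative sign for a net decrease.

The combined multiplier is 1.051 × 1.05 × 1.6 = 1.76568.
That corresponds to an increase of 76.6%.

76.6%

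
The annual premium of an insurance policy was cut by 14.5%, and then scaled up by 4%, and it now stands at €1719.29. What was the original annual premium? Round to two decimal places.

€1933.52

The overall multiplier applied was 0.855 × 1.04 = 0.8892.
So the original annual premium was €1719.29 ÷ 0.8892 ≈ €1933.52.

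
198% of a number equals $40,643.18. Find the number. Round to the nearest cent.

$20,526.86

$40,643.18 ÷ 1.98 ≈ $20,526.86.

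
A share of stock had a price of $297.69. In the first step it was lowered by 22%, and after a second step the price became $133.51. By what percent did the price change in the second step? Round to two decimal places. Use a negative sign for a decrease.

-42.50%

After the first step: $297.69 × 0.78 = $232.1982.
Second-step multiplier: $133.51 ÷ $232.1982 ≈ 0.574983.
That is a change of -42.50%.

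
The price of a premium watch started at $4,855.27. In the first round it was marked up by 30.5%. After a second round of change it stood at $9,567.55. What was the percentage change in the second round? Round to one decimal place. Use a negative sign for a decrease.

51.0%

After the first round: $4,855.27 × 1.305 = $6336.12735.
Second-round multiplier: $9,567.55 ÷ $6336.12735 ≈ 1.51.
That is a change of 51.0%.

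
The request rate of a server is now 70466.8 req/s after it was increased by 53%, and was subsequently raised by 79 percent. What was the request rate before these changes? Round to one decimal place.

Undoing the 79% increase: 70466.8 ÷ 1.79 ≈ 39366.927374.
Undoing the 53% increase: 39366.927374 ÷ 1.53 ≈ 25730.0 req/s.

25730.0 req/s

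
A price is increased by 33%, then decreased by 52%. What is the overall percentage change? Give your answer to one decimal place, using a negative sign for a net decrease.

A 33% increase multiplies by 1.33.
Then a 52% decrease: 1.33 × 0.48 = 0.6384.
Overall factor 0.6384, i.e. -36.2%.

-36.2%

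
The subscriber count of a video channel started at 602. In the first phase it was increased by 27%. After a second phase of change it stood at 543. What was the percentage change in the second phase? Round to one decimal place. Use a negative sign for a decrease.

After the first phase: 602 × 1.27 = 764.54.
Second-phase multiplier: 543 ÷ 764.54 ≈ 0.71023.
That is a change of -29.0%.

-29.0%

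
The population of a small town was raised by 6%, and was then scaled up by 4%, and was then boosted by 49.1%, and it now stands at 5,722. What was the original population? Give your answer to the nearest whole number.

Undoing the 49.1% increase: 5,722 ÷ 1.491 ≈ 3837.692824.
Undoing the 4% increase: 3837.692824 ÷ 1.04 ≈ 3690.089254.
Undoing the 6% increase: 3690.089254 ÷ 1.06 ≈ 3,481.

3,481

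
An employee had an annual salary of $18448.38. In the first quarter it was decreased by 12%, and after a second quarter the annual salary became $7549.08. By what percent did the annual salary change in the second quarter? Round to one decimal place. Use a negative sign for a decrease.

-53.5%

After the first quarter: $18448.38 × 0.88 = $16234.5744.
Second-quarter multiplier: $7549.08 ÷ $16234.5744 ≈ 0.465.
That is a change of -53.5%.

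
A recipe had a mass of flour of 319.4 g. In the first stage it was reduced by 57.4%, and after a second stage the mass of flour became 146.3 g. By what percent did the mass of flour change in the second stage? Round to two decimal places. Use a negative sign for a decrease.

7.52%

After the first stage: 319.4 × 0.426 = 136.0644.
Second-stage multiplier: 146.3 ÷ 136.0644 ≈ 1.075226.
That is a change of 7.52%.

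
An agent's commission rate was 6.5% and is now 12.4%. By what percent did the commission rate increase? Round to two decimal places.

90.77%

The change is 12.4 − 6.5 = 5.9 percentage points.
Relative to the original 6.5%, that is 5.9 ÷ 6.5 ≈ 90.77%.
So the commission rate rose by 90.77%.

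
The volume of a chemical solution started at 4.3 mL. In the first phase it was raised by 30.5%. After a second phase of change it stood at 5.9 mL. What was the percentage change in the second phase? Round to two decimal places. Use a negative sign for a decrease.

After the first phase: 4.3 × 1.305 = 5.6115.
Second-phase multiplier: 5.9 ÷ 5.6115 ≈ 1.051412.
That is a change of 5.14%.

5.14%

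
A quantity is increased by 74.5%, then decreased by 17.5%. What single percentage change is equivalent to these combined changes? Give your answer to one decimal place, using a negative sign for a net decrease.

44.0%

The combined multiplier is 1.745 × 0.825 = 1.439625.
That corresponds to an increase of 44.0%.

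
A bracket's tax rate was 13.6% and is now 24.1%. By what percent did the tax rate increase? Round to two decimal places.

77.21%

The change is 24.1 − 13.6 = 10.5 percentage points.
Relative to the original 13.6%, that is 10.5 ÷ 13.6 ≈ 77.21%.
So the tax rate rose by 77.21%.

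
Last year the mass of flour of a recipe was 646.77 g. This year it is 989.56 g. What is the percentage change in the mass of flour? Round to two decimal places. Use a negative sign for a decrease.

53.00%

Change: 989.56 − 646.77 = 342.79.
Relative to the original: 342.79 ÷ 646.77 ≈ 53.00%.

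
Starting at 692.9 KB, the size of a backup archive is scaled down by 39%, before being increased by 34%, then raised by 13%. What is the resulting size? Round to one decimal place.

640.0 KB

Each change multiplies by a factor: 0.61 × 1.34 × 1.13 = 0.923662.
692.9 × 0.923662 = 640.0053998 ≈ 640.0.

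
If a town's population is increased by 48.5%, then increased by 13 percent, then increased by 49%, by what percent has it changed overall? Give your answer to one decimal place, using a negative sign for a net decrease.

150.0%

A 48.5% increase multiplies by 1.485.
Then a 13% increase: 1.485 × 1.13 = 1.67805.
Then a 49% increase: 1.67805 × 1.49 = 2.5002945.
Overall factor 2.5002945, i.e. 150.0%.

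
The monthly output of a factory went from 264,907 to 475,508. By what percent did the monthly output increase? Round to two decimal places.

79.50%

Change: 475,508 − 264,907 = 210,601.
Relative to the original: 210,601 ÷ 264,907 ≈ 79.50%.
So the monthly output increased by 79.50%.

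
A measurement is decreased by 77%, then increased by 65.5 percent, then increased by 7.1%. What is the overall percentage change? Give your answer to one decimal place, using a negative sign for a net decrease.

-59.2%

The combined multiplier is 0.23 × 1.655 × 1.071 = 0.40767615.
That corresponds to a decrease of 59.2%.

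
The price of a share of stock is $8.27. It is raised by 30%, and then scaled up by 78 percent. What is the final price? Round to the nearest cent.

Each change multiplies by a factor: 1.3 × 1.78 = 2.314.
$8.27 × 2.314 = $19.13678 ≈ $19.14.

$19.14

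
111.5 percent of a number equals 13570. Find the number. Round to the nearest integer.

13570 ÷ 1.115 ≈ 12170.

12170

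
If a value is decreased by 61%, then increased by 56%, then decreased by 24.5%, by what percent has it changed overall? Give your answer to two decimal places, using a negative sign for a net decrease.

The combined multiplier is 0.39 × 1.56 × 0.755 = 0.459342.
That corresponds to a decrease of 54.07%.

-54.07%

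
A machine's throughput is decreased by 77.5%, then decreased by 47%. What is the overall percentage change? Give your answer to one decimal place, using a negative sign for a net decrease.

A 77.5% decrease multiplies by 0.225.
Then a 47% decrease: 0.225 × 0.53 = 0.11925.
Overall factor 0.11925, i.e. -88.1%.

-88.1%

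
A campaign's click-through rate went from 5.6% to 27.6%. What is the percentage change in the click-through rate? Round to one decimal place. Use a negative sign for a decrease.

The change is 27.6 − 5.6 = 22.0 percentage points.
Relative to the original 5.6%, that is 22.0 ÷ 5.6 ≈ 392.9%.

392.9%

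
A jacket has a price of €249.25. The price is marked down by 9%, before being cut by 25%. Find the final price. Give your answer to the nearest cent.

€170.11

Each change multiplies by a factor: 0.91 × 0.75 = 0.6825.
€249.25 × 0.6825 = €170.113125 ≈ €170.11.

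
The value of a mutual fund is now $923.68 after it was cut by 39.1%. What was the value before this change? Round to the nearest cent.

The overall multiplier applied was 0.609.
So the original value was $923.68 ÷ 0.609 ≈ $1516.72.

$1516.72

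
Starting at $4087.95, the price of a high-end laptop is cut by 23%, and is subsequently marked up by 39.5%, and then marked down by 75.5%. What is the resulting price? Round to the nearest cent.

$1075.81

23% decrease: $4087.95 × 0.77 = $3147.7215.
Apply the 39.5% increase: $3147.7215 × 1.395 = $4391.0714925.
After the 75.5% decrease: $4391.0714925 × 0.245 = $1075.8125156625 ≈ $1075.81.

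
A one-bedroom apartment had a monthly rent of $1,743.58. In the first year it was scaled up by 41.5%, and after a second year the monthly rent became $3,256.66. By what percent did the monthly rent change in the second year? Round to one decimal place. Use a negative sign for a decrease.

32.0%

After the first year: $1,743.58 × 1.415 = $2467.1657.
Second-year multiplier: $3,256.66 ÷ $2467.1657 ≈ 1.32.
That is a change of 32.0%.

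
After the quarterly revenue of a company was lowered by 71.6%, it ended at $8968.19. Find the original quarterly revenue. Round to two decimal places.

$31578.13

The overall multiplier applied was 0.284.
So the original quarterly revenue was $8968.19 ÷ 0.284 ≈ $31578.13.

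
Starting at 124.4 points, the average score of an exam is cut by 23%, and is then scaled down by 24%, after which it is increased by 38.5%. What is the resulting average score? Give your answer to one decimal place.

After the 23% decrease: 124.4 × 0.77 = 95.788.
Apply the 24% decrease: 95.788 × 0.76 = 72.79888.
Apply the 38.5% increase: 72.79888 × 1.385 = 100.8264488 ≈ 100.8.

100.8 points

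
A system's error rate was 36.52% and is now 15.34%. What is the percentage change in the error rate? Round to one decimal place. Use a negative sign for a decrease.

The change is 15.34 − 36.52 = -21.18 percentage points.
Relative to the original 36.52%, that is -21.18 ÷ 36.52 ≈ -58.0%.

-58.0%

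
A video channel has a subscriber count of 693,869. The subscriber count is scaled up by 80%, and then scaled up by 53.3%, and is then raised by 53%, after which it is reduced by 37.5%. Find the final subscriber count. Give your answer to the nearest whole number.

1,830,896

Apply the 80% increase: 693,869 × 1.8 = 1248964.2.
After the 53.3% increase: 1248964.2 × 1.533 = 1914662.1186.
Apply the 53% increase: 1914662.1186 × 1.53 = 2929433.041458.
37.5% decrease: 2929433.041458 × 0.625 = 1830895.65091125 ≈ 1,830,896.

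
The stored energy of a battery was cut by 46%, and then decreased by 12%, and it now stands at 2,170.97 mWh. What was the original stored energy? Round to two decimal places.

4,568.54 mWh

Undoing the 12% decrease: 2,170.97 ÷ 0.88 ≈ 2467.011364.
Undoing the 46% decrease: 2467.011364 ÷ 0.54 ≈ 4,568.54 mWh.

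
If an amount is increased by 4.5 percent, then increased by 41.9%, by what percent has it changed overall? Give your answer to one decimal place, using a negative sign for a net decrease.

48.3%

The combined multiplier is 1.045 × 1.419 = 1.482855.
That corresponds to an increase of 48.3%.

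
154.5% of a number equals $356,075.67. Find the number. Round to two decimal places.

$356,075.67 ÷ 1.545 ≈ $230,469.69.

$230,469.69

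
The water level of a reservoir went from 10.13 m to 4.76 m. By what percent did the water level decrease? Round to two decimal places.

53.01%

Change: 4.76 − 10.13 = -5.37.
Relative to the original: -5.37 ÷ 10.13 ≈ -53.01%.
So the water level decreased by 53.01%.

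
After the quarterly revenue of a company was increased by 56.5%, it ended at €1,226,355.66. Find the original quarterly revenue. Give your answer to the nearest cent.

€783,613.84

The overall multiplier applied was 1.565.
So the original quarterly revenue was €1,226,355.66 ÷ 1.565 ≈ €783,613.84.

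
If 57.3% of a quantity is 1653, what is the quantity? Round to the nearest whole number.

2885

1653 ÷ 0.573 ≈ 2885.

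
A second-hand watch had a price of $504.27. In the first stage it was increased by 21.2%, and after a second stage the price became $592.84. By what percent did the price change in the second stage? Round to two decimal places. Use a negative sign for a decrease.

-3.00%

After the first stage: $504.27 × 1.212 = $611.17524.
Second-stage multiplier: $592.84 ÷ $611.17524 ≈ 0.97.
That is a change of -3.00%.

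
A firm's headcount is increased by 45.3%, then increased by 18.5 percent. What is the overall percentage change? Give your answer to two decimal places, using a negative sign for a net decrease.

72.18%

A 45.3% increase multiplies by 1.453.
Then an 18.5% increase: 1.453 × 1.185 = 1.721805.
Overall factor 1.721805, i.e. 72.18%.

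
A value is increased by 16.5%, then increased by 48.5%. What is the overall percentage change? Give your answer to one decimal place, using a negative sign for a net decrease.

73.0%

The combined multiplier is 1.165 × 1.485 = 1.730025.
That corresponds to an increase of 73.0%.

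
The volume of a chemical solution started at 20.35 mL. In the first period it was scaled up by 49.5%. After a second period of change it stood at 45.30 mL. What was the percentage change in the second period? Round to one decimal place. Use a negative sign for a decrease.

48.9%

After the first period: 20.35 × 1.495 = 30.42325.
Second-period multiplier: 45.30 ÷ 30.42325 ≈ 1.48899.
That is a change of 48.9%.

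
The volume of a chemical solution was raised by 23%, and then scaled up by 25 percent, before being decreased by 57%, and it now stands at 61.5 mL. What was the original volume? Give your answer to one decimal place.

93.0 mL

Undoing the 57% decrease: 61.5 ÷ 0.43 ≈ 143.023256.
Undoing the 25% increase: 143.023256 ÷ 1.25 ≈ 114.418605.
Undoing the 23% increase: 114.418605 ÷ 1.23 ≈ 93.0 mL.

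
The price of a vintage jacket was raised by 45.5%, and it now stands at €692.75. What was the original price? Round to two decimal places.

€476.12

The overall multiplier applied was 1.455.
So the original price was €692.75 ÷ 1.455 ≈ €476.12.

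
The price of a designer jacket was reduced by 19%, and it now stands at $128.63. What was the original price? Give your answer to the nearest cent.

$158.80

The overall multiplier applied was 0.81.
So the original price was $128.63 ÷ 0.81 ≈ $158.80.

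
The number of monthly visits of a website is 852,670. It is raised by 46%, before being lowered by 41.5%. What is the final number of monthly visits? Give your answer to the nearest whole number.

728,265

After the 46% increase: 852,670 × 1.46 = 1244898.2.
After the 41.5% decrease: 1244898.2 × 0.585 = 728265.447 ≈ 728,265.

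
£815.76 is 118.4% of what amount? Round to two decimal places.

£815.76 ÷ 1.184 ≈ £688.99.

£688.99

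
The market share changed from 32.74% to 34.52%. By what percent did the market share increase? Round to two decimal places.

The change is 34.52 − 32.74 = 1.78 percentage points.
Relative to the original 32.74%, that is 1.78 ÷ 32.74 ≈ 5.44%.
So the market share rose by 5.44%.

5.44%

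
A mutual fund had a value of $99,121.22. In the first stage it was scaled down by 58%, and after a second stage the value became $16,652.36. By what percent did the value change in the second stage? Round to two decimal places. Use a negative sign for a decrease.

After the first stage: $99,121.22 × 0.42 = $41630.9124.
Second-stage multiplier: $16,652.36 ÷ $41630.9124 ≈ 0.4.
That is a change of -60.00%.

-60.00%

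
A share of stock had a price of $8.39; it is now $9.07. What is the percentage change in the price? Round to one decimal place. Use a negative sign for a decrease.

8.1%

Change: $9.07 − $8.39 = $0.68.
Relative to the original: $0.68 ÷ $8.39 ≈ 8.1%.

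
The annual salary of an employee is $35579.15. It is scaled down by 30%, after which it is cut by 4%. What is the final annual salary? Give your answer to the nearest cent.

After the 30% decrease: $35579.15 × 0.7 = $24905.405.
4% decrease: $24905.405 × 0.96 = $23909.1888 ≈ $23909.19.

$23909.19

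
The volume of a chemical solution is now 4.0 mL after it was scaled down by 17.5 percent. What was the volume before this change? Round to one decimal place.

4.8 mL

The overall multiplier applied was 0.825.
So the original volume was 4.0 ÷ 0.825 ≈ 4.8 mL.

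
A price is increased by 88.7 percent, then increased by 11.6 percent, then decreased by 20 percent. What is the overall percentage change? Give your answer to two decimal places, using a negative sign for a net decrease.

An 88.7% increase multiplies by 1.887.
Then an 11.6% increase: 1.887 × 1.116 = 2.105892.
Then a 20% decrease: 2.105892 × 0.8 = 1.6847136.
Overall factor 1.6847136, i.e. 68.47%.

68.47%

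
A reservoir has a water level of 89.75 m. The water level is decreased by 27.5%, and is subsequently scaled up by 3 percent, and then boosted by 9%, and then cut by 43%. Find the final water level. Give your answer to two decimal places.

Each change multiplies by a factor: 0.725 × 1.03 × 1.09 × 0.57 = 0.463955775.
89.75 × 0.463955775 = 41.64003080625 ≈ 41.64.

41.64 m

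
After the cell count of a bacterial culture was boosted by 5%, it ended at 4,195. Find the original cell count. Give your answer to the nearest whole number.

3,995

The overall multiplier applied was 1.05.
So the original cell count was 4,195 ÷ 1.05 ≈ 3,995.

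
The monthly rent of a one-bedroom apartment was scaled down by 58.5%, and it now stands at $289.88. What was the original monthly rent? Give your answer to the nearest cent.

The overall multiplier applied was 0.415.
So the original monthly rent was $289.88 ÷ 0.415 ≈ $698.51.

$698.51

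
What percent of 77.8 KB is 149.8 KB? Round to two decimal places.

149.8 KB ÷ 77.8 KB ≈ 192.54%.

192.54%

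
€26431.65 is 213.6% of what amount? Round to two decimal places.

€26431.65 ÷ 2.136 ≈ €12374.37.

€12374.37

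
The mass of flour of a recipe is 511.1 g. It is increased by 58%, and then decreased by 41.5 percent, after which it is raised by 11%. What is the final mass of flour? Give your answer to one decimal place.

524.4 g

58% increase: 511.1 × 1.58 = 807.538.
After the 41.5% decrease: 807.538 × 0.585 = 472.40973.
Apply the 11% increase: 472.40973 × 1.11 = 524.3748003 ≈ 524.4.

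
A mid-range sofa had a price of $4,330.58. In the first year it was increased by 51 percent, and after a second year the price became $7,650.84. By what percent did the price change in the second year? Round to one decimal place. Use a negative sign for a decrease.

After the first year: $4,330.58 × 1.51 = $6539.1758.
Second-year multiplier: $7,650.84 ÷ $6539.1758 ≈ 1.17.
That is a change of 17.0%.

17.0%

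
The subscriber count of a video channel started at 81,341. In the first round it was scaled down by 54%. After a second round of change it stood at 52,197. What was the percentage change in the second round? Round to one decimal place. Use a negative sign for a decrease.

After the first round: 81,341 × 0.46 = 37416.86.
Second-round multiplier: 52,197 ÷ 37416.86 ≈ 1.39501.
That is a change of 39.5%.

39.5%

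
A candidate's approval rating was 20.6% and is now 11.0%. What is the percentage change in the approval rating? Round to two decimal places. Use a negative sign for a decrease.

-46.60%

The change is 11.0 − 20.6 = -9.6 percentage points.
Relative to the original 20.6%, that is -9.6 ÷ 20.6 ≈ -46.60%.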